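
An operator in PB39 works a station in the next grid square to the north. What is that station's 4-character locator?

Latitude square 9; +1 → 10, wraps to 0, carry into field.
Latitude field B = 1; +1 → 2 = C.
The longitude characters are unchanged.

PC30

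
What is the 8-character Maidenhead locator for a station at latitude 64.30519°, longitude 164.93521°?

Add 180° to longitude and 90° to latitude: 344.93521, 154.30519.
Field: lon ⌊344.93521/20⌋ = 17 → R; lat ⌊154.30519/10⌋ = 15 → P.
Square: lon ⌊4.93521/2⌋ = 2; lat ⌊4.30519/1⌋ = 4.
Subsquare: lon ⌊0.93521/0.0833333⌋ = 11 → l; lat ⌊0.30519/0.0416667⌋ = 7 → h.
Extended square: lon ⌊0.01854/0.00833333⌋ = 2; lat ⌊0.01352/0.00416667⌋ = 3.

RP24lh23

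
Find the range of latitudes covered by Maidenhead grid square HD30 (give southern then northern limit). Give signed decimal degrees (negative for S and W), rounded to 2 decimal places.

-60.00, -59.00

Field H=7, D=3: +7·20° lon, +3·10° lat → SW at lon -40°, lat -60°.
Square 3, 0: +3·2° lon, +0·1° lat → SW at lon -34°, lat -60°.
Cell spans 2° lon × 1° lat.
south -60.00, north -59.00.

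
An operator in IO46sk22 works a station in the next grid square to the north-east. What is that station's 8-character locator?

IO46sk33

Longitude extended square 2; +1 → 3.
Latitude extended square 2; +1 → 3.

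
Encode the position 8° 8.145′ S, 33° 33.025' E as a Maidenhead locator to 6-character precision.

KI61su

Add 180° to longitude and 90° to latitude: 213.5504, 81.8642.
Field (20°×10°, letters A–R): lon ⌊213.5504/20⌋ = 10 → K; lat ⌊81.8642/10⌋ = 8 → I.
Square (2°×1°, digits 0–9): lon ⌊13.5504/2⌋ = 6; lat ⌊1.8642/1⌋ = 1.
Subsquare (5′×2.5′, letters a–x): lon ⌊1.5504/0.0833333⌋ = 18 → s; lat ⌊0.8642/0.0416667⌋ = 20 → u.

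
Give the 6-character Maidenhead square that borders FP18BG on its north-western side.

FP18ah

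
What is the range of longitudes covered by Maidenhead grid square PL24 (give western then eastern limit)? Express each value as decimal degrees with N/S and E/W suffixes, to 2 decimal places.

Field P=15, L=11: +15·20° lon, +11·10° lat → SW at lon 120°, lat 20°.
Square 2, 4: +2·2° lon, +4·1° lat → SW at lon 124°, lat 24°.
Cell spans 2° lon × 1° lat.
west 124.00° E, east 126.00° E.

124.00° E, 126.00° E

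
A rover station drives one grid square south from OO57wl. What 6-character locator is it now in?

OO57wk

Latitude subsquare l = 11; −1 → 10 = k.
The longitude characters are unchanged.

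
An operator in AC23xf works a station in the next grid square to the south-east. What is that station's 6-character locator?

AC33ae

Longitude subsquare x = 23; +1 → 24, wraps to 0 = a, carry into square.
Longitude square 2; +1 → 3.
Latitude subsquare f = 5; −1 → 4 = e.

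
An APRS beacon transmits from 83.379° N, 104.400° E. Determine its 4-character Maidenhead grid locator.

OR23

Add 180° to longitude and 90° to latitude: 284.40, 173.38.
Field: 284.40/20 → 14 → O, 173.38/10 → 17 → R; chars OR.
Square: 4.40/2 → 2, 3.38/1 → 3; chars 23.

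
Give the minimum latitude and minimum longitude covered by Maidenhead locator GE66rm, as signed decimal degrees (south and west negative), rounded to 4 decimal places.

Field G=6, E=4: +6·20° lon, +4·10° lat → SW at lon -60°, lat -50°.
Square 6, 6: +6·2° lon, +6·1° lat → SW at lon -48°, lat -44°.
Subsquare r=17, m=12: +17·0.0833333° lon, +12·0.0416667° lat → SW at lon -46.5833°, lat -43.5°.
latitude -43.5000, longitude -46.5833.

-43.5000, -46.5833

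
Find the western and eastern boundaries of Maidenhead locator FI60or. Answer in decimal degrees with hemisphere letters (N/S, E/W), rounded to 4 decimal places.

66.8333° W, 66.7500° W

Field F=5, I=8: +5·20° lon, +8·10° lat → SW at lon -80°, lat -10°.
Square 6, 0: +6·2° lon, +0·1° lat → SW at lon -68°, lat -10°.
Subsquare o=14, r=17: +14·0.0833333° lon, +17·0.0416667° lat → SW at lon -66.8333°, lat -9.29167°.
Cell spans 0.0833333° lon × 0.0416667° lat.
west 66.8333° W, east 66.7500° W.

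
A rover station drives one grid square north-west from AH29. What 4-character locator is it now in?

Longitude square 2; −1 → 1.
Latitude square 9; +1 → 10, wraps to 0, carry into field.
Latitude field H = 7; +1 → 8 = I.

AI10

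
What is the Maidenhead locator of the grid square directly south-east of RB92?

Longitude square 9; +1 → 10, wraps to 0, carry into field.
Longitude field R = 17; +1 → 18, wraps to 0 = A, wrapping around the antimeridian.
Latitude square 2; −1 → 1.

AB01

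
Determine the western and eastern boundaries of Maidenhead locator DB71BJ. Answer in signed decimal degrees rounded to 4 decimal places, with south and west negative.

-105.9167, -105.8333

Field D=3, B=1: +3·20° lon, +1·10° lat → SW at lon -120°, lat -80°.
Square 7, 1: +7·2° lon, +1·1° lat → SW at lon -106°, lat -79°.
Subsquare b=1, j=9: +1·0.0833333° lon, +9·0.0416667° lat → SW at lon -105.917°, lat -78.625°.
Cell spans 0.0833333° lon × 0.0416667° lat.
west -105.9167, east -105.8333.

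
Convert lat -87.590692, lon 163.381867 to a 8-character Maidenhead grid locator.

RA12qj58

Add 180° to longitude and 90° to latitude: 343.38187, 2.40931.
Field: lon ⌊343.38187/20⌋ = 17 → R; lat ⌊2.40931/10⌋ = 0 → A.
Square: lon ⌊3.38187/2⌋ = 1; lat ⌊2.40931/1⌋ = 2.
Subsquare: lon ⌊1.38187/0.0833333⌋ = 16 → q; lat ⌊0.40931/0.0416667⌋ = 9 → j.
Extended square: lon ⌊0.04853/0.00833333⌋ = 5; lat ⌊0.03431/0.00416667⌋ = 8.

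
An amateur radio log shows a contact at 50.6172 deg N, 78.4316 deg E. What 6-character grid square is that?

Add 180° to longitude and 90° to latitude: 258.4316, 140.6172.
Field: 258.4316/20 → 12 → M, 140.6172/10 → 14 → O; chars MO.
Square: 18.4316/2 → 9, 0.6172/1 → 0; chars 90.
Subsquare: 0.4316/0.0833333 → 5 → f, 0.6172/0.0416667 → 14 → o; chars fo.

MO90fo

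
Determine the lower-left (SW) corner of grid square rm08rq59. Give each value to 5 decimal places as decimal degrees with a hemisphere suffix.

Field R=17, M=12: +17·20° lon, +12·10° lat → SW at lon 160°, lat 30°.
Square 0, 8: +0·2° lon, +8·1° lat → SW at lon 160°, lat 38°.
Subsquare r=17, q=16: +17·0.0833333° lon, +16·0.0416667° lat → SW at lon 161.417°, lat 38.6667°.
Extended square 5, 9: +5·0.00833333° lon, +9·0.00416667° lat → SW at lon 161.458°, lat 38.7042°.
latitude 38.70417° N, longitude 161.45833° E.

38.70417° N, 161.45833° E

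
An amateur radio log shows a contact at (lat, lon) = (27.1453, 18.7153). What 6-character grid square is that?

JL97id

Add 180° to longitude and 90° to latitude: 198.7153, 117.1453.
Field (20°×10°, letters A–R): lon ⌊198.7153/20⌋ = 9 → J; lat ⌊117.1453/10⌋ = 11 → L.
Square (2°×1°, digits 0–9): lon ⌊18.7153/2⌋ = 9; lat ⌊7.1453/1⌋ = 7.
Subsquare (5′×2.5′, letters a–x): lon ⌊0.7153/0.0833333⌋ = 8 → i; lat ⌊0.1453/0.0416667⌋ = 3 → d.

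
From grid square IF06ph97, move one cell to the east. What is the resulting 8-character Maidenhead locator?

Longitude extended square 9; +1 → 10, wraps to 0, carry into subsquare.
Longitude subsquare p = 15; +1 → 16 = q.
The latitude characters are unchanged.

IF06qh07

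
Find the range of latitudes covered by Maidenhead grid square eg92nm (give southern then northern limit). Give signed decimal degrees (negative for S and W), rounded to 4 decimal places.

Field E=4, G=6: +4·20° lon, +6·10° lat → SW at lon -100°, lat -30°.
Square 9, 2: +9·2° lon, +2·1° lat → SW at lon -82°, lat -28°.
Subsquare n=13, m=12: +13·0.0833333° lon, +12·0.0416667° lat → SW at lon -80.9167°, lat -27.5°.
Cell spans 0.0833333° lon × 0.0416667° lat.
south -27.5000, north -27.4583.

-27.5000, -27.4583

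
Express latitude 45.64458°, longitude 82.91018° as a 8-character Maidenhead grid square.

Shift to the Maidenhead origin (180°W, 90°S): lon 262.91018, lat 135.64458.
Field: 262.91018/20 → 13 → N, 135.64458/10 → 13 → N; chars NN.
Square: 2.91018/2 → 1, 5.64458/1 → 5; chars 15.
Subsquare: 0.91018/0.0833333 → 10 → k, 0.64458/0.0416667 → 15 → p; chars kp.
Extended square: 0.07685/0.00833333 → 9, 0.01958/0.00416667 → 4; chars 94.

NN15kp94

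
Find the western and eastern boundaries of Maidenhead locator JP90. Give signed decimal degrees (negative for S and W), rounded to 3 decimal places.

Field J=9, P=15: +9·20° lon, +15·10° lat → SW at lon 0°, lat 60°.
Square 9, 0: +9·2° lon, +0·1° lat → SW at lon 18°, lat 60°.
Cell spans 2° lon × 1° lat.
west 18.000, east 20.000.

18.000, 20.000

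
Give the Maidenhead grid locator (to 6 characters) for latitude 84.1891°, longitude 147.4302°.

QR34re

Add 180° to longitude and 90° to latitude: 327.4302, 174.1891.
Field: 327.4302/20 → 16 → Q, 174.1891/10 → 17 → R; chars QR.
Square: 7.4302/2 → 3, 4.1891/1 → 4; chars 34.
Subsquare: 1.4302/0.0833333 → 17 → r, 0.1891/0.0416667 → 4 → e; chars re.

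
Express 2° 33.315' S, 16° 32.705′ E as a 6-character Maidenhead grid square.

JI87gk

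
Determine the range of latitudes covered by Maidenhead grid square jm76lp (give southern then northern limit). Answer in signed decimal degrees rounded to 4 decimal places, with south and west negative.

Field J=9, M=12: +9·20° lon, +12·10° lat → SW at lon 0°, lat 30°.
Square 7, 6: +7·2° lon, +6·1° lat → SW at lon 14°, lat 36°.
Subsquare l=11, p=15: +11·0.0833333° lon, +15·0.0416667° lat → SW at lon 14.9167°, lat 36.625°.
Cell spans 0.0833333° lon × 0.0416667° lat.
south 36.6250, north 36.6667.

36.6250, 36.6667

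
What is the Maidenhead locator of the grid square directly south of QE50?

Latitude square 0; −1 → -1, wraps to 9, carry into field.
Latitude field E = 4; −1 → 3 = D.
The longitude characters are unchanged.

QD59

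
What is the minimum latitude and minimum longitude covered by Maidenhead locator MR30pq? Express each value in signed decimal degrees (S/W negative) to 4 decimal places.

Field M=12, R=17: +12·20° lon, +17·10° lat → SW at lon 60°, lat 80°.
Square 3, 0: +3·2° lon, +0·1° lat → SW at lon 66°, lat 80°.
Subsquare p=15, q=16: +15·0.0833333° lon, +16·0.0416667° lat → SW at lon 67.25°, lat 80.6667°.
latitude 80.6667, longitude 67.2500.

80.6667, 67.2500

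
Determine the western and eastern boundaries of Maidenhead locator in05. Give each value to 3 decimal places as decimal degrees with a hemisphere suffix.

20.000° W, 18.000° W

Field I=8, N=13: +8·20° lon, +13·10° lat → SW at lon -20°, lat 40°.
Square 0, 5: +0·2° lon, +5·1° lat → SW at lon -20°, lat 45°.
Cell spans 2° lon × 1° lat.
west 20.000° W, east 18.000° W.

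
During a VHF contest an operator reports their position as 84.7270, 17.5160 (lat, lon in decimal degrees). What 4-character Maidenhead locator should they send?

JR84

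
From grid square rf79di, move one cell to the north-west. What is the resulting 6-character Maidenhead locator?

Longitude subsquare d = 3; −1 → 2 = c.
Latitude subsquare i = 8; +1 → 9 = j.

RF79cj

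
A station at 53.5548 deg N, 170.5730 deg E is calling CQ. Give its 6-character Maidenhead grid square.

Shift to the Maidenhead origin (180°W, 90°S): lon 350.5730, lat 143.5548.
Field (20°×10°, letters A–R): 350.5730/20 → 17 → R, 143.5548/10 → 14 → O; chars RO.
Square (2°×1°, digits 0–9): 10.5730/2 → 5, 3.5548/1 → 3; chars 53.
Subsquare (5′×2.5′, letters a–x): 0.5730/0.0833333 → 6 → g, 0.5548/0.0416667 → 13 → n; chars gn.

RO53gn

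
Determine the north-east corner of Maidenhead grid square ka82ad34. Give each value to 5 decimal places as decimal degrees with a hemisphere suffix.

87.85417° S, 36.03333° E

Field K=10, A=0: +10·20° lon, +0·10° lat → SW at lon 20°, lat -90°.
Square 8, 2: +8·2° lon, +2·1° lat → SW at lon 36°, lat -88°.
Subsquare a=0, d=3: +0·0.0833333° lon, +3·0.0416667° lat → SW at lon 36°, lat -87.875°.
Extended square 3, 4: +3·0.00833333° lon, +4·0.00416667° lat → SW at lon 36.025°, lat -87.8583°.
Cell spans 0.00833333° lon × 0.00416667° lat. NE corner is SW corner plus one full cell.
latitude 87.85417° S, longitude 36.03333° E.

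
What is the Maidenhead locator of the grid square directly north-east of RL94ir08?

Longitude extended square 0; +1 → 1.
Latitude extended square 8; +1 → 9.

RL94ir19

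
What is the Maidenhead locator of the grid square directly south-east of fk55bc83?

FK55bc92

Longitude extended square 8; +1 → 9.
Latitude extended square 3; −1 → 2.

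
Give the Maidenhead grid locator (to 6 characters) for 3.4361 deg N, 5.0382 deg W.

Add 180° to longitude and 90° to latitude: 174.9618, 93.4361.
Field: 174.9618/20 → 8 → I, 93.4361/10 → 9 → J; chars IJ.
Square: 14.9618/2 → 7, 3.4361/1 → 3; chars 73.
Subsquare: 0.9618/0.0833333 → 11 → l, 0.4361/0.0416667 → 10 → k; chars lk.

IJ73lk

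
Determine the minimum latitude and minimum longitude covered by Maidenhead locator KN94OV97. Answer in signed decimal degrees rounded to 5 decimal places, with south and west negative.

44.90417, 39.24167

Field K=10, N=13: +10·20° lon, +13·10° lat → SW at lon 20°, lat 40°.
Square 9, 4: +9·2° lon, +4·1° lat → SW at lon 38°, lat 44°.
Subsquare o=14, v=21: +14·0.0833333° lon, +21·0.0416667° lat → SW at lon 39.1667°, lat 44.875°.
Extended square 9, 7: +9·0.00833333° lon, +7·0.00416667° lat → SW at lon 39.2417°, lat 44.9042°.
latitude 44.90417, longitude 39.24167.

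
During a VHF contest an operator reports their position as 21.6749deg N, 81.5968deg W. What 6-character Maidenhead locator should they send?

EL91eq

Shift to the Maidenhead origin (180°W, 90°S): lon 98.4032, lat 111.6749.
Field: 98.4032/20 → 4 → E, 111.6749/10 → 11 → L; chars EL.
Square: 18.4032/2 → 9, 1.6749/1 → 1; chars 91.
Subsquare: 0.4032/0.0833333 → 4 → e, 0.6749/0.0416667 → 16 → q; chars eq.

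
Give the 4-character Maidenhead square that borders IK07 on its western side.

HK97

Longitude square 0; −1 → -1, wraps to 9, carry into field.
Longitude field I = 8; −1 → 7 = H.
The latitude characters are unchanged.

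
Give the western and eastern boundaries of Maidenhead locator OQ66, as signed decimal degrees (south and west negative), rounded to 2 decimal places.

112.00, 114.00

Field O=14, Q=16: +14·20° lon, +16·10° lat → SW at lon 100°, lat 70°.
Square 6, 6: +6·2° lon, +6·1° lat → SW at lon 112°, lat 76°.
Cell spans 2° lon × 1° lat.
west 112.00, east 114.00.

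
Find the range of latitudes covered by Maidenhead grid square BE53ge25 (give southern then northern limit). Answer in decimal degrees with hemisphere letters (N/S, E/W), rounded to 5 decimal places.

Field B=1, E=4: +1·20° lon, +4·10° lat → SW at lon -160°, lat -50°.
Square 5, 3: +5·2° lon, +3·1° lat → SW at lon -150°, lat -47°.
Subsquare g=6, e=4: +6·0.0833333° lon, +4·0.0416667° lat → SW at lon -149.5°, lat -46.8333°.
Extended square 2, 5: +2·0.00833333° lon, +5·0.00416667° lat → SW at lon -149.483°, lat -46.8125°.
Cell spans 0.00833333° lon × 0.00416667° lat.
south 46.81250° S, north 46.80833° S.

46.81250° S, 46.80833° S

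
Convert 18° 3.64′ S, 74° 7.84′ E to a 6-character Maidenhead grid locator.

MH71bw

Shift to the Maidenhead origin (180°W, 90°S): lon 254.1307, lat 71.9393.
Field (20°×10°, letters A–R): 254.1307/20 → 12 → M, 71.9393/10 → 7 → H; chars MH.
Square (2°×1°, digits 0–9): 14.1307/2 → 7, 1.9393/1 → 1; chars 71.
Subsquare (5′×2.5′, letters a–x): 0.1307/0.0833333 → 1 → b, 0.9393/0.0416667 → 22 → w; chars bw.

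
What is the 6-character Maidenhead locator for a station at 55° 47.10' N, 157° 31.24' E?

Shift to the Maidenhead origin (180°W, 90°S): lon 337.5207, lat 145.7850.
Field: 337.5207/20 → 16 → Q, 145.7850/10 → 14 → O; chars QO.
Square: 17.5207/2 → 8, 5.7850/1 → 5; chars 85.
Subsquare: 1.5207/0.0833333 → 18 → s, 0.7850/0.0416667 → 18 → s; chars ss.

QO85ss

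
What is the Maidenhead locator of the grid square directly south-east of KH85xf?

Longitude subsquare x = 23; +1 → 24, wraps to 0 = a, carry into square.
Longitude square 8; +1 → 9.
Latitude subsquare f = 5; −1 → 4 = e.

KH95ae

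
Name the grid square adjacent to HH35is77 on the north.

HH35is78

Latitude extended square 7; +1 → 8.
The longitude characters are unchanged.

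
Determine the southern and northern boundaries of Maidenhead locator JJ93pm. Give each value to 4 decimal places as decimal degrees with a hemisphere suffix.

Field J=9, J=9: +9·20° lon, +9·10° lat → SW at lon 0°, lat 0°.
Square 9, 3: +9·2° lon, +3·1° lat → SW at lon 18°, lat 3°.
Subsquare p=15, m=12: +15·0.0833333° lon, +12·0.0416667° lat → SW at lon 19.25°, lat 3.5°.
Cell spans 0.0833333° lon × 0.0416667° lat.
south 3.5000° N, north 3.5417° N.

3.5000° N, 3.5417° N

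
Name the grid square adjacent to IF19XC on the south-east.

Longitude subsquare x = 23; +1 → 24, wraps to 0 = a, carry into square.
Longitude square 1; +1 → 2.
Latitude subsquare c = 2; −1 → 1 = b.

IF29ab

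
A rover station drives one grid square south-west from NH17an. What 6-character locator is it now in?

NH07xm

Longitude subsquare a = 0; −1 → -1, wraps to 23 = x, carry into square.
Longitude square 1; −1 → 0.
Latitude subsquare n = 13; −1 → 12 = m.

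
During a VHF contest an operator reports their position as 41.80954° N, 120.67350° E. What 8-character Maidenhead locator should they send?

Add 180° to longitude and 90° to latitude: 300.67350, 131.80954.
Field: lon ⌊300.67350/20⌋ = 15 → P; lat ⌊131.80954/10⌋ = 13 → N.
Square: lon ⌊0.67350/2⌋ = 0; lat ⌊1.80954/1⌋ = 1.
Subsquare: lon ⌊0.67350/0.0833333⌋ = 8 → i; lat ⌊0.80954/0.0416667⌋ = 19 → t.
Extended square: lon ⌊0.00683/0.00833333⌋ = 0; lat ⌊0.01787/0.00416667⌋ = 4.

PN01it04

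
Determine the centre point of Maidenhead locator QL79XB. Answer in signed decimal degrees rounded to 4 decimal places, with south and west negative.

29.0625, 155.9583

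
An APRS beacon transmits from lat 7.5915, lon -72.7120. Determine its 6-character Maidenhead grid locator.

FJ37po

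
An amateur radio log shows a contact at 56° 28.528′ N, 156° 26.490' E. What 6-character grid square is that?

QO86fl

Add 180° to longitude and 90° to latitude: 336.4415, 146.4755.
Field (20°×10°, letters A–R): lon ⌊336.4415/20⌋ = 16 → Q; lat ⌊146.4755/10⌋ = 14 → O.
Square (2°×1°, digits 0–9): lon ⌊16.4415/2⌋ = 8; lat ⌊6.4755/1⌋ = 6.
Subsquare (5′×2.5′, letters a–x): lon ⌊0.4415/0.0833333⌋ = 5 → f; lat ⌊0.4755/0.0416667⌋ = 11 → l.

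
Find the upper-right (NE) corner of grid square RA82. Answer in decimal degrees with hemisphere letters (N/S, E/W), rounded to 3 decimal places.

Field R=17, A=0: +17·20° lon, +0·10° lat → SW at lon 160°, lat -90°.
Square 8, 2: +8·2° lon, +2·1° lat → SW at lon 176°, lat -88°.
Cell spans 2° lon × 1° lat. NE corner is SW corner plus one full cell.
latitude 87.000° S, longitude 178.000° E.

87.000° S, 178.000° E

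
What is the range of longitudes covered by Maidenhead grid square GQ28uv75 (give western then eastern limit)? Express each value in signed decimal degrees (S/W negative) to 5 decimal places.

-54.27500, -54.26667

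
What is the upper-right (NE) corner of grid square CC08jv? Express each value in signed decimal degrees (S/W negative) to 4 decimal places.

-61.0833, -139.1667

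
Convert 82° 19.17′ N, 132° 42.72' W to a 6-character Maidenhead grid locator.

CR32ph

Add 180° to longitude and 90° to latitude: 47.2880, 172.3195.
Field (20°×10°, letters A–R): 47.2880/20 → 2 → C, 172.3195/10 → 17 → R; chars CR.
Square (2°×1°, digits 0–9): 7.2880/2 → 3, 2.3195/1 → 2; chars 32.
Subsquare (5′×2.5′, letters a–x): 1.2880/0.0833333 → 15 → p, 0.3195/0.0416667 → 7 → h; chars ph.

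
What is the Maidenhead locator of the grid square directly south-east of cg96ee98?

CG96fe07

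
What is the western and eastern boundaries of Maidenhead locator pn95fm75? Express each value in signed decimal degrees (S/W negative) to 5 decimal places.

138.47500, 138.48333

Field P=15, N=13: +15·20° lon, +13·10° lat → SW at lon 120°, lat 40°.
Square 9, 5: +9·2° lon, +5·1° lat → SW at lon 138°, lat 45°.
Subsquare f=5, m=12: +5·0.0833333° lon, +12·0.0416667° lat → SW at lon 138.417°, lat 45.5°.
Extended square 7, 5: +7·0.00833333° lon, +5·0.00416667° lat → SW at lon 138.475°, lat 45.5208°.
Cell spans 0.00833333° lon × 0.00416667° lat.
west 138.47500, east 138.48333.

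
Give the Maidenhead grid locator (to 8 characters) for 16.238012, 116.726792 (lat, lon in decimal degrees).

OK86if77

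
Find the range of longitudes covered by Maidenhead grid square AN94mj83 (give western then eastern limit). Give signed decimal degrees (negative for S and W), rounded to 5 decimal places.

-160.93333, -160.92500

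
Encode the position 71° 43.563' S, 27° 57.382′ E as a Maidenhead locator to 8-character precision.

KB38xg45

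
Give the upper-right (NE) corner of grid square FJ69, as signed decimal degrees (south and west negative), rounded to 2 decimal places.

Field F=5, J=9: +5·20° lon, +9·10° lat → SW at lon -80°, lat 0°.
Square 6, 9: +6·2° lon, +9·1° lat → SW at lon -68°, lat 9°.
Cell spans 2° lon × 1° lat. NE corner is SW corner plus one full cell.
latitude 10.00, longitude -66.00.

10.00, -66.00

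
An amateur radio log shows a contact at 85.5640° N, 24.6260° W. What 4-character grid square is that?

HR75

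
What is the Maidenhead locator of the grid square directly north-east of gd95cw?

Longitude subsquare c = 2; +1 → 3 = d.
Latitude subsquare w = 22; +1 → 23 = x.

GD95dx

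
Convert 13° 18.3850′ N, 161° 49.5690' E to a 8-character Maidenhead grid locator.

RK03vh93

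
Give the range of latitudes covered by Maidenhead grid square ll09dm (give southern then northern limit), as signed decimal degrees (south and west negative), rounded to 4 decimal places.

29.5000, 29.5417

Field L=11, L=11: +11·20° lon, +11·10° lat → SW at lon 40°, lat 20°.
Square 0, 9: +0·2° lon, +9·1° lat → SW at lon 40°, lat 29°.
Subsquare d=3, m=12: +3·0.0833333° lon, +12·0.0416667° lat → SW at lon 40.25°, lat 29.5°.
Cell spans 0.0833333° lon × 0.0416667° lat.
south 29.5000, north 29.5417.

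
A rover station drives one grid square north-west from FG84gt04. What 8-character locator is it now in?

Longitude extended square 0; −1 → -1, wraps to 9, carry into subsquare.
Longitude subsquare g = 6; −1 → 5 = f.
Latitude extended square 4; +1 → 5.

FG84ft95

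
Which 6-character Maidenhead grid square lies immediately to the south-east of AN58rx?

AN58sw

Longitude subsquare r = 17; +1 → 18 = s.
Latitude subsquare x = 23; −1 → 22 = w.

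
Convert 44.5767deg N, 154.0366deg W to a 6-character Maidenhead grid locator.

BN24xn

Add 180° to longitude and 90° to latitude: 25.9634, 134.5767.
Field (20°×10°, letters A–R): lon ⌊25.9634/20⌋ = 1 → B; lat ⌊134.5767/10⌋ = 13 → N.
Square (2°×1°, digits 0–9): lon ⌊5.9634/2⌋ = 2; lat ⌊4.5767/1⌋ = 4.
Subsquare (5′×2.5′, letters a–x): lon ⌊1.9634/0.0833333⌋ = 23 → x; lat ⌊0.5767/0.0416667⌋ = 13 → n.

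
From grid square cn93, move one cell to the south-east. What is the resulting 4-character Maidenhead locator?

DN02

Longitude square 9; +1 → 10, wraps to 0, carry into field.
Longitude field C = 2; +1 → 3 = D.
Latitude square 3; −1 → 2.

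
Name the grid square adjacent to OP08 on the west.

Longitude square 0; −1 → -1, wraps to 9, carry into field.
Longitude field O = 14; −1 → 13 = N.
The latitude characters are unchanged.

NP98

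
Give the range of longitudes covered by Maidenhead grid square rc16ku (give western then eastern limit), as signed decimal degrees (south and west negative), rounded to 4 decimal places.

Field R=17, C=2: +17·20° lon, +2·10° lat → SW at lon 160°, lat -70°.
Square 1, 6: +1·2° lon, +6·1° lat → SW at lon 162°, lat -64°.
Subsquare k=10, u=20: +10·0.0833333° lon, +20·0.0416667° lat → SW at lon 162.833°, lat -63.1667°.
Cell spans 0.0833333° lon × 0.0416667° lat.
west 162.8333, east 162.9167.

162.8333, 162.9167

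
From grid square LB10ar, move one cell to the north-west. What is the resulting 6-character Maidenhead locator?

Longitude subsquare a = 0; −1 → -1, wraps to 23 = x, carry into square.
Longitude square 1; −1 → 0.
Latitude subsquare r = 17; +1 → 18 = s.

LB00xs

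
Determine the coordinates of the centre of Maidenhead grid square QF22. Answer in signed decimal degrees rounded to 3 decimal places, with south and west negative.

Field Q=16, F=5: +16·20° lon, +5·10° lat → SW at lon 140°, lat -40°.
Square 2, 2: +2·2° lon, +2·1° lat → SW at lon 144°, lat -38°.
Cell spans 2° lon × 1° lat. Centre is SW corner plus half of each.
latitude -37.500, longitude 145.000.

-37.500, 145.000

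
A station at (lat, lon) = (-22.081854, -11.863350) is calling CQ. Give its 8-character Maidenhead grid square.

IG47bw60

Add 180° to longitude and 90° to latitude: 168.13665, 67.91815.
Field (20°×10°, letters A–R): 168.13665/20 → 8 → I, 67.91815/10 → 6 → G; chars IG.
Square (2°×1°, digits 0–9): 8.13665/2 → 4, 7.91815/1 → 7; chars 47.
Subsquare (5′×2.5′, letters a–x): 0.13665/0.0833333 → 1 → b, 0.91815/0.0416667 → 22 → w; chars bw.
Extended square (30″×15″, digits 0–9): 0.05332/0.00833333 → 6, 0.00148/0.00416667 → 0; chars 60.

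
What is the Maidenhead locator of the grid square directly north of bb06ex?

BB07ea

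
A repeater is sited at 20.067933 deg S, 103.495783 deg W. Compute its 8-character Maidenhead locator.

Add 180° to longitude and 90° to latitude: 76.50422, 69.93207.
Field (20°×10°, letters A–R): 76.50422/20 → 3 → D, 69.93207/10 → 6 → G; chars DG.
Square (2°×1°, digits 0–9): 16.50422/2 → 8, 9.93207/1 → 9; chars 89.
Subsquare (5′×2.5′, letters a–x): 0.50422/0.0833333 → 6 → g, 0.93207/0.0416667 → 22 → w; chars gw.
Extended square (30″×15″, digits 0–9): 0.00422/0.00833333 → 0, 0.01540/0.00416667 → 3; chars 03.

DG89gw03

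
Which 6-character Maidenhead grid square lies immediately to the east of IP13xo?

IP23ao

Longitude subsquare x = 23; +1 → 24, wraps to 0 = a, carry into square.
Longitude square 1; +1 → 2.
The latitude characters are unchanged.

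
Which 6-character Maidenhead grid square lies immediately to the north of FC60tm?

FC60tn

Latitude subsquare m = 12; +1 → 13 = n.
The longitude characters are unchanged.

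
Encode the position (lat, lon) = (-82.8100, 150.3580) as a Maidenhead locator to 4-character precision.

QA57

Add 180° to longitude and 90° to latitude: 330.36, 7.19.
Field: 330.36/20 → 16 → Q, 7.19/10 → 0 → A; chars QA.
Square: 10.36/2 → 5, 7.19/1 → 7; chars 57.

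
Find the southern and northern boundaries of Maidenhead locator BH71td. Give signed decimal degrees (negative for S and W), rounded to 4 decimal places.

-18.8750, -18.8333

Field B=1, H=7: +1·20° lon, +7·10° lat → SW at lon -160°, lat -20°.
Square 7, 1: +7·2° lon, +1·1° lat → SW at lon -146°, lat -19°.
Subsquare t=19, d=3: +19·0.0833333° lon, +3·0.0416667° lat → SW at lon -144.417°, lat -18.875°.
Cell spans 0.0833333° lon × 0.0416667° lat.
south -18.8750, north -18.8333.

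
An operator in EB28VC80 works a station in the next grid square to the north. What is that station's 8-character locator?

Latitude extended square 0; +1 → 1.
The longitude characters are unchanged.

EB28vc81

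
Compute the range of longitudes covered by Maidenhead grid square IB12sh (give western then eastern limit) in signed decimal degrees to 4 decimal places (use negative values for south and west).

-16.5000, -16.4167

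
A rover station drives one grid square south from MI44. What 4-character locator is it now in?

MI43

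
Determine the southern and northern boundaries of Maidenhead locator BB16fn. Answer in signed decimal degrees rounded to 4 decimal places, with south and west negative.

-73.4583, -73.4167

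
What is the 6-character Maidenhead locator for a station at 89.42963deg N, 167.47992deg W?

AR69gk

Offset from 180°W / 90°S: lon 12.5201°, lat 179.4296°.
Field: 12.5201/20 → 0 → A, 179.4296/10 → 17 → R; chars AR.
Square: 12.5201/2 → 6, 9.4296/1 → 9; chars 69.
Subsquare: 0.5201/0.0833333 → 6 → g, 0.4296/0.0416667 → 10 → k; chars gk.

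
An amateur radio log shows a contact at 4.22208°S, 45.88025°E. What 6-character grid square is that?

Offset from 180°W / 90°S: lon 225.8802°, lat 85.7779°.
Field (20°×10°, letters A–R): lon ⌊225.8802/20⌋ = 11 → L; lat ⌊85.7779/10⌋ = 8 → I.
Square (2°×1°, digits 0–9): lon ⌊5.8802/2⌋ = 2; lat ⌊5.7779/1⌋ = 5.
Subsquare (5′×2.5′, letters a–x): lon ⌊1.8802/0.0833333⌋ = 22 → w; lat ⌊0.7779/0.0416667⌋ = 18 → s.

LI25ws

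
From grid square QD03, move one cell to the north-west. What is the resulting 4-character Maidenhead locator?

PD94

Longitude square 0; −1 → -1, wraps to 9, carry into field.
Longitude field Q = 16; −1 → 15 = P.
Latitude square 3; +1 → 4.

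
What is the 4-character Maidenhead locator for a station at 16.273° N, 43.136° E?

Add 180° to longitude and 90° to latitude: 223.14, 106.27.
Field (20°×10°, letters A–R): 223.14/20 → 11 → L, 106.27/10 → 10 → K; chars LK.
Square (2°×1°, digits 0–9): 3.14/2 → 1, 6.27/1 → 6; chars 16.

LK16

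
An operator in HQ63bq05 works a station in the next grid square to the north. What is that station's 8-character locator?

Latitude extended square 5; +1 → 6.
The longitude characters are unchanged.

HQ63bq06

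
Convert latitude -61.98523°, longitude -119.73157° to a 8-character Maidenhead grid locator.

DC08da23

Shift to the Maidenhead origin (180°W, 90°S): lon 60.26843, lat 28.01477.
Field (20°×10°, letters A–R): lon ⌊60.26843/20⌋ = 3 → D; lat ⌊28.01477/10⌋ = 2 → C.
Square (2°×1°, digits 0–9): lon ⌊0.26843/2⌋ = 0; lat ⌊8.01477/1⌋ = 8.
Subsquare (5′×2.5′, letters a–x): lon ⌊0.26843/0.0833333⌋ = 3 → d; lat ⌊0.01477/0.0416667⌋ = 0 → a.
Extended square (30″×15″, digits 0–9): lon ⌊0.01843/0.00833333⌋ = 2; lat ⌊0.01477/0.00416667⌋ = 3.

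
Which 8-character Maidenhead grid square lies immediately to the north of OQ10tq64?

OQ10tq65

Latitude extended square 4; +1 → 5.
The longitude characters are unchanged.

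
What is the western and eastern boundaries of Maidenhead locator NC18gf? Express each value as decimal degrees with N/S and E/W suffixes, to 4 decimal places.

82.5000° E, 82.5833° E

Field N=13, C=2: +13·20° lon, +2·10° lat → SW at lon 80°, lat -70°.
Square 1, 8: +1·2° lon, +8·1° lat → SW at lon 82°, lat -62°.
Subsquare g=6, f=5: +6·0.0833333° lon, +5·0.0416667° lat → SW at lon 82.5°, lat -61.7917°.
Cell spans 0.0833333° lon × 0.0416667° lat.
west 82.5000° E, east 82.5833° E.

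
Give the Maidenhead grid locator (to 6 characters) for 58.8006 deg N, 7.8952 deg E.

JO38wt

Add 180° to longitude and 90° to latitude: 187.8952, 148.8006.
Field: 187.8952/20 → 9 → J, 148.8006/10 → 14 → O; chars JO.
Square: 7.8952/2 → 3, 8.8006/1 → 8; chars 38.
Subsquare: 1.8952/0.0833333 → 22 → w, 0.8006/0.0416667 → 19 → t; chars wt.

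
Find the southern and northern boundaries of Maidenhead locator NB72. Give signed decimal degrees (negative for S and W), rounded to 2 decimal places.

-78.00, -77.00

Field N=13, B=1: +13·20° lon, +1·10° lat → SW at lon 80°, lat -80°.
Square 7, 2: +7·2° lon, +2·1° lat → SW at lon 94°, lat -78°.
Cell spans 2° lon × 1° lat.
south -78.00, north -77.00.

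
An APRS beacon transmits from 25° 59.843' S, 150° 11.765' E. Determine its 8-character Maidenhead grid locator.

QG54ca30

Shift to the Maidenhead origin (180°W, 90°S): lon 330.19608, lat 64.00262.
Field: lon ⌊330.19608/20⌋ = 16 → Q; lat ⌊64.00262/10⌋ = 6 → G.
Square: lon ⌊10.19608/2⌋ = 5; lat ⌊4.00262/1⌋ = 4.
Subsquare: lon ⌊0.19608/0.0833333⌋ = 2 → c; lat ⌊0.00262/0.0416667⌋ = 0 → a.
Extended square: lon ⌊0.02942/0.00833333⌋ = 3; lat ⌊0.00262/0.00416667⌋ = 0.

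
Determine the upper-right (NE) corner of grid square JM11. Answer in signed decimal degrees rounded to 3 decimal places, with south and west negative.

32.000, 4.000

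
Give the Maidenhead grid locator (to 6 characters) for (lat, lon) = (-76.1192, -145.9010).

BB73bv

Add 180° to longitude and 90° to latitude: 34.0990, 13.8808.
Field (20°×10°, letters A–R): lon ⌊34.0990/20⌋ = 1 → B; lat ⌊13.8808/10⌋ = 1 → B.
Square (2°×1°, digits 0–9): lon ⌊14.0990/2⌋ = 7; lat ⌊3.8808/1⌋ = 3.
Subsquare (5′×2.5′, letters a–x): lon ⌊0.0990/0.0833333⌋ = 1 → b; lat ⌊0.8808/0.0416667⌋ = 21 → v.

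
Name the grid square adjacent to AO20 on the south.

AN29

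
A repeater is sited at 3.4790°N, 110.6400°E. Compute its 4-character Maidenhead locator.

OJ53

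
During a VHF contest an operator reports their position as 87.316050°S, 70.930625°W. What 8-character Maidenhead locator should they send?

Add 180° to longitude and 90° to latitude: 109.06937, 2.68395.
Field: lon ⌊109.06937/20⌋ = 5 → F; lat ⌊2.68395/10⌋ = 0 → A.
Square: lon ⌊9.06937/2⌋ = 4; lat ⌊2.68395/1⌋ = 2.
Subsquare: lon ⌊1.06937/0.0833333⌋ = 12 → m; lat ⌊0.68395/0.0416667⌋ = 16 → q.
Extended square: lon ⌊0.06937/0.00833333⌋ = 8; lat ⌊0.01728/0.00416667⌋ = 4.

FA42mq84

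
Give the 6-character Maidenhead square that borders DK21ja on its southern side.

Latitude subsquare a = 0; −1 → -1, wraps to 23 = x, carry into square.
Latitude square 1; −1 → 0.
The longitude characters are unchanged.

DK20jx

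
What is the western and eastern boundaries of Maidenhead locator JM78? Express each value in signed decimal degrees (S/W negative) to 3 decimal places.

14.000, 16.000

Field J=9, M=12: +9·20° lon, +12·10° lat → SW at lon 0°, lat 30°.
Square 7, 8: +7·2° lon, +8·1° lat → SW at lon 14°, lat 38°.
Cell spans 2° lon × 1° lat.
west 14.000, east 16.000.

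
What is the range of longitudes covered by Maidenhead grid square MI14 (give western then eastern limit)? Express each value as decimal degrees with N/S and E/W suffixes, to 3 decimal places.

62.000° E, 64.000° E

Field M=12, I=8: +12·20° lon, +8·10° lat → SW at lon 60°, lat -10°.
Square 1, 4: +1·2° lon, +4·1° lat → SW at lon 62°, lat -6°.
Cell spans 2° lon × 1° lat.
west 62.000° E, east 64.000° E.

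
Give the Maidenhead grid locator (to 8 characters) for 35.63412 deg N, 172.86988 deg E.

RM65kp42

Offset from 180°W / 90°S: lon 352.86988°, lat 125.63412°.
Field (20°×10°, letters A–R): lon ⌊352.86988/20⌋ = 17 → R; lat ⌊125.63412/10⌋ = 12 → M.
Square (2°×1°, digits 0–9): lon ⌊12.86988/2⌋ = 6; lat ⌊5.63412/1⌋ = 5.
Subsquare (5′×2.5′, letters a–x): lon ⌊0.86988/0.0833333⌋ = 10 → k; lat ⌊0.63412/0.0416667⌋ = 15 → p.
Extended square (30″×15″, digits 0–9): lon ⌊0.03655/0.00833333⌋ = 4; lat ⌊0.00912/0.00416667⌋ = 2.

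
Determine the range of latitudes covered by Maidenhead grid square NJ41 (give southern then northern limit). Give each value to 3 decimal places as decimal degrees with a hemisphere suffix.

1.000° N, 2.000° N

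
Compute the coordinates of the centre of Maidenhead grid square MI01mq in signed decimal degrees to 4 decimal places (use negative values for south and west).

Field M=12, I=8: +12·20° lon, +8·10° lat → SW at lon 60°, lat -10°.
Square 0, 1: +0·2° lon, +1·1° lat → SW at lon 60°, lat -9°.
Subsquare m=12, q=16: +12·0.0833333° lon, +16·0.0416667° lat → SW at lon 61°, lat -8.33333°.
Cell spans 0.0833333° lon × 0.0416667° lat. Centre is SW corner plus half of each.
latitude -8.3125, longitude 61.0417.

-8.3125, 61.0417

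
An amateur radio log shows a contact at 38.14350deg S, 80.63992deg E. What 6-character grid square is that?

NF01hu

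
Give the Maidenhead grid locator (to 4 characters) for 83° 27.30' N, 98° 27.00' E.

NR93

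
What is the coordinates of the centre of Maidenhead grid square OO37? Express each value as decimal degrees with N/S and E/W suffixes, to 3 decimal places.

57.500° N, 107.000° E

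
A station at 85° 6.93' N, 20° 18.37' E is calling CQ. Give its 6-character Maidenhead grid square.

Offset from 180°W / 90°S: lon 200.3062°, lat 175.1155°.
Field (20°×10°, letters A–R): lon ⌊200.3062/20⌋ = 10 → K; lat ⌊175.1155/10⌋ = 17 → R.
Square (2°×1°, digits 0–9): lon ⌊0.3062/2⌋ = 0; lat ⌊5.1155/1⌋ = 5.
Subsquare (5′×2.5′, letters a–x): lon ⌊0.3062/0.0833333⌋ = 3 → d; lat ⌊0.1155/0.0416667⌋ = 2 → c.

KR05dc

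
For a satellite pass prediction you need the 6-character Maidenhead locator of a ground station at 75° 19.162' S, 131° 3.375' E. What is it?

Offset from 180°W / 90°S: lon 311.0562°, lat 14.6806°.
Field: lon ⌊311.0562/20⌋ = 15 → P; lat ⌊14.6806/10⌋ = 1 → B.
Square: lon ⌊11.0562/2⌋ = 5; lat ⌊4.6806/1⌋ = 4.
Subsquare: lon ⌊1.0562/0.0833333⌋ = 12 → m; lat ⌊0.6806/0.0416667⌋ = 16 → q.

PB54mq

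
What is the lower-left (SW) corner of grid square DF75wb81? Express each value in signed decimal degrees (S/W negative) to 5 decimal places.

Field D=3, F=5: +3·20° lon, +5·10° lat → SW at lon -120°, lat -40°.
Square 7, 5: +7·2° lon, +5·1° lat → SW at lon -106°, lat -35°.
Subsquare w=22, b=1: +22·0.0833333° lon, +1·0.0416667° lat → SW at lon -104.167°, lat -34.9583°.
Extended square 8, 1: +8·0.00833333° lon, +1·0.00416667° lat → SW at lon -104.1°, lat -34.9542°.
latitude -34.95417, longitude -104.10000.

-34.95417, -104.10000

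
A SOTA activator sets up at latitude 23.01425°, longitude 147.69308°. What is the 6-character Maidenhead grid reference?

QL33ua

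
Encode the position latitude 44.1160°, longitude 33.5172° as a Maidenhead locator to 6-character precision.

KN64sc

Shift to the Maidenhead origin (180°W, 90°S): lon 213.5172, lat 134.1160.
Field: 213.5172/20 → 10 → K, 134.1160/10 → 13 → N; chars KN.
Square: 13.5172/2 → 6, 4.1160/1 → 4; chars 64.
Subsquare: 1.5172/0.0833333 → 18 → s, 0.1160/0.0416667 → 2 → c; chars sc.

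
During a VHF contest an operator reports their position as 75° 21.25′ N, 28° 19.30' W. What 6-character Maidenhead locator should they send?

HQ55ui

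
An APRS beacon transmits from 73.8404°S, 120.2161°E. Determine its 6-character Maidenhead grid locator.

PB06cd

Shift to the Maidenhead origin (180°W, 90°S): lon 300.2161, lat 16.1596.
Field: lon ⌊300.2161/20⌋ = 15 → P; lat ⌊16.1596/10⌋ = 1 → B.
Square: lon ⌊0.2161/2⌋ = 0; lat ⌊6.1596/1⌋ = 6.
Subsquare: lon ⌊0.2161/0.0833333⌋ = 2 → c; lat ⌊0.1596/0.0416667⌋ = 3 → d.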